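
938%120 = 98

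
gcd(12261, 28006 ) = 67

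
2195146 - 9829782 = - 7634636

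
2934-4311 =- 1377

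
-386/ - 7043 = 386/7043 = 0.05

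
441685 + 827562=1269247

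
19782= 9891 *2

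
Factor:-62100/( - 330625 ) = 2^2 * 3^3 * 5^( - 2 ) * 23^ ( - 1) = 108/575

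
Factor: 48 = 2^4 *3^1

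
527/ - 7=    - 76 + 5/7= - 75.29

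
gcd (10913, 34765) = 1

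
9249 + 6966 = 16215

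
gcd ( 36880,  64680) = 40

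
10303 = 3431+6872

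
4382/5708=2191/2854  =  0.77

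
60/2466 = 10/411= 0.02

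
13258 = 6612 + 6646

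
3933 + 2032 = 5965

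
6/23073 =2/7691= 0.00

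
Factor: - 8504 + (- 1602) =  - 10106 = -2^1 * 31^1 * 163^1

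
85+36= 121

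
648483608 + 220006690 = 868490298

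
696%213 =57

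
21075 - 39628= - 18553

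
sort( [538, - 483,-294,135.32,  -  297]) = [  -  483, - 297,- 294, 135.32, 538]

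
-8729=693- 9422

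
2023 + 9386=11409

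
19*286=5434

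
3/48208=3/48208 = 0.00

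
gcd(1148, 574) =574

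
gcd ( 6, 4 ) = 2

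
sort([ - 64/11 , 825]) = [ - 64/11, 825] 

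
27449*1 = 27449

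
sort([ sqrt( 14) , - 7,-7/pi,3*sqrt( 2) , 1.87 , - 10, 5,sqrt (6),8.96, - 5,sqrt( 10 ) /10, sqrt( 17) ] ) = [ - 10,-7, - 5, - 7/pi, sqrt( 10) /10, 1.87,sqrt(6 ),sqrt (14),  sqrt(17),3 * sqrt( 2 ),5,8.96 ] 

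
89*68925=6134325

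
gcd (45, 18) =9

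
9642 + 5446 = 15088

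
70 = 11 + 59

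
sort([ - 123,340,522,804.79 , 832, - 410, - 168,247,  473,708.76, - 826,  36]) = [ - 826,-410, - 168, - 123,36,247,340,  473 , 522,708.76,804.79  ,  832]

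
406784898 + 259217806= 666002704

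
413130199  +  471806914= 884937113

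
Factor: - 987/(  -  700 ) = 141/100 = 2^( - 2)*3^1*5^(-2)*47^1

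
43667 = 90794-47127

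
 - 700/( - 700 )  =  1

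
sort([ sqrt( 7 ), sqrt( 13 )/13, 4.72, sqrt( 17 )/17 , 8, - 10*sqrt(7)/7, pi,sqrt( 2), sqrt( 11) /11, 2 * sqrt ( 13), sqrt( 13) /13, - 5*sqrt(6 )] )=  [ - 5*sqrt( 6 ), - 10 * sqrt( 7 )/7, sqrt( 17)/17,  sqrt(13) /13, sqrt( 13)/13,sqrt( 11)/11,sqrt ( 2 ), sqrt(7 ), pi, 4.72,2*sqrt(13) , 8]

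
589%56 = 29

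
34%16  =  2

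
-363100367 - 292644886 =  - 655745253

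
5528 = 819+4709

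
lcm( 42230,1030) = 42230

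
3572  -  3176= 396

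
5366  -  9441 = - 4075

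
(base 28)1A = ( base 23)1f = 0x26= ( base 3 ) 1102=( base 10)38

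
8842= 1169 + 7673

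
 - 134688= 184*(-732) 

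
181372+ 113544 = 294916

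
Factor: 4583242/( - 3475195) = - 2^1 * 5^ (- 1)*19^( - 1)*157^(-1 )*233^( -1)*277^1*8273^1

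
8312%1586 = 382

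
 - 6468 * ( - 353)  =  2283204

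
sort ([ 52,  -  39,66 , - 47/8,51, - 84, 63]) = [ - 84, - 39, - 47/8,51,52, 63, 66 ] 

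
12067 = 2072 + 9995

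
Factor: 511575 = 3^1*5^2*19^1*359^1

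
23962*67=1605454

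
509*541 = 275369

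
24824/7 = 3546+2/7=3546.29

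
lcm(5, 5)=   5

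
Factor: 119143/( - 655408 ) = - 2^(  -  4)*13^( - 1 )*23^( - 1)*137^( - 1)*283^1 * 421^1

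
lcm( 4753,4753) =4753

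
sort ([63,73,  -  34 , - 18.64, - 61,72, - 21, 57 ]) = [ - 61, -34, - 21, - 18.64,57,63, 72, 73]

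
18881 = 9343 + 9538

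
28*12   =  336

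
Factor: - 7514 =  - 2^1*13^1*17^2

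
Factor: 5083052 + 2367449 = 7450501= 7450501^1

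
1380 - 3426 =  - 2046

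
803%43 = 29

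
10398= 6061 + 4337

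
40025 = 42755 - 2730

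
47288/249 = 189 + 227/249  =  189.91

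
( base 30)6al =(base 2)1011001011001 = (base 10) 5721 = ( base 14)2129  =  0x1659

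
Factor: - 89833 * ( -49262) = 4425353246 = 2^1*24631^1*89833^1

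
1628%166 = 134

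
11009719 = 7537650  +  3472069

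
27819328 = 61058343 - 33239015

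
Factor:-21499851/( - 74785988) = 2^(  -  2 )*3^1*83^(-1)*89^(  -  1)*131^1*227^1*241^1*2531^( -1 )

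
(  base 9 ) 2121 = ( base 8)3026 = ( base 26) 27O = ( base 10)1558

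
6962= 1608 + 5354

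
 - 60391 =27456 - 87847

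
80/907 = 80/907 = 0.09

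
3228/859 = 3 + 651/859 = 3.76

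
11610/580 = 1161/58= 20.02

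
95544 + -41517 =54027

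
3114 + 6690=9804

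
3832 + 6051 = 9883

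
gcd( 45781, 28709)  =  1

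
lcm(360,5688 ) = 28440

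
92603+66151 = 158754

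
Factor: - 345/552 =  - 2^(-3)*5^1 =-5/8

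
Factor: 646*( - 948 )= - 612408 = - 2^3*3^1 *17^1*19^1*79^1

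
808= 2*404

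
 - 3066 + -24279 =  - 27345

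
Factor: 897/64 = 2^(  -  6)*3^1*13^1 *23^1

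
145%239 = 145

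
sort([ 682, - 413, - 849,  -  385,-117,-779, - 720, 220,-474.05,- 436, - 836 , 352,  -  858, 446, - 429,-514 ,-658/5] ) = [ - 858, - 849, - 836,-779, - 720,-514,-474.05, - 436, -429,-413, - 385,-658/5,  -  117,220, 352,  446,682]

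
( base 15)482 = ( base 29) 167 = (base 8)1776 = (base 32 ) vu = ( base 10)1022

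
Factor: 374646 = 2^1*3^1 * 17^1*3673^1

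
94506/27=31502/9=3500.22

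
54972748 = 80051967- 25079219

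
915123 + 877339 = 1792462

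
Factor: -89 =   -  89^1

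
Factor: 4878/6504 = 3/4 = 2^( - 2)*3^1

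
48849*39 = 1905111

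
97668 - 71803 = 25865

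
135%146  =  135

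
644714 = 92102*7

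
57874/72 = 28937/36 = 803.81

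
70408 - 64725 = 5683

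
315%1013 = 315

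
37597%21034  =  16563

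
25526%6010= 1486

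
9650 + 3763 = 13413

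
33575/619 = 33575/619 = 54.24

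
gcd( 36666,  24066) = 126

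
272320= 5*54464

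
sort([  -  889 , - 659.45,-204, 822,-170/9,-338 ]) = [ - 889, - 659.45 ,  -  338, - 204, - 170/9, 822 ]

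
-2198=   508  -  2706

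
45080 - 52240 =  - 7160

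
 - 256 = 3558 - 3814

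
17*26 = 442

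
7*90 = 630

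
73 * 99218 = 7242914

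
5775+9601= 15376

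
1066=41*26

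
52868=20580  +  32288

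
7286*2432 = 17719552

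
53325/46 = 1159+11/46 = 1159.24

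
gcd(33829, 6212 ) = 1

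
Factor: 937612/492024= 949/498 = 2^(-1)*3^( - 1) * 13^1*73^1*83^ ( - 1 ) 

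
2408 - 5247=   -  2839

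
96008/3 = 96008/3=32002.67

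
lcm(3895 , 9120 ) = 373920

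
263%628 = 263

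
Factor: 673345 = 5^1*134669^1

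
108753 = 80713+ 28040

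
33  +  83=116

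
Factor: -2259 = - 3^2*251^1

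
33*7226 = 238458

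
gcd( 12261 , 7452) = 3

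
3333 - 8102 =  - 4769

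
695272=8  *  86909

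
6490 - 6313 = 177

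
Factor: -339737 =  - 181^1*1877^1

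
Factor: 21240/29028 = 2^1*3^1* 5^1*41^(  -  1 ) = 30/41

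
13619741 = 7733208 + 5886533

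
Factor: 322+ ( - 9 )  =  313 = 313^1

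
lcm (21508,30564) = 580716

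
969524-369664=599860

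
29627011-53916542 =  -24289531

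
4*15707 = 62828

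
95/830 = 19/166 = 0.11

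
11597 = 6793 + 4804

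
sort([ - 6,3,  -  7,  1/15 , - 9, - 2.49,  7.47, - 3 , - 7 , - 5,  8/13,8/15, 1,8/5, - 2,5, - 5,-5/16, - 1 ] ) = [ - 9, - 7 ,-7 ,-6, - 5,-5,  -  3,-2.49, - 2, - 1, - 5/16, 1/15,8/15, 8/13, 1,8/5, 3,5,7.47]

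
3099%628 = 587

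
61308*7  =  429156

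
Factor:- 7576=  -  2^3*947^1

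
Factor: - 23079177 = - 3^2*11^2 *21193^1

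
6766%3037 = 692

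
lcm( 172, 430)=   860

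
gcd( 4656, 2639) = 1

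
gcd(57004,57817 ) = 1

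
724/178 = 362/89 = 4.07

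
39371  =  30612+8759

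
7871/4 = 7871/4 = 1967.75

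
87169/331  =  263 + 116/331 = 263.35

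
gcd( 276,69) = 69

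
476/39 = 12 + 8/39 = 12.21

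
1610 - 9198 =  - 7588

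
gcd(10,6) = 2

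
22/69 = 22/69 = 0.32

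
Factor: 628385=5^1*109^1 *1153^1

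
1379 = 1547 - 168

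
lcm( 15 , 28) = 420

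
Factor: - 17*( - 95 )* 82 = 2^1*5^1* 17^1*19^1*41^1 = 132430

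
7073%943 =472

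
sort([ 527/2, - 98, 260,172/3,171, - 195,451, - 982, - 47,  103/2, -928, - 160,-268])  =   [ - 982, - 928,  -  268  , - 195 , - 160, - 98, - 47, 103/2,172/3, 171,260 , 527/2,451]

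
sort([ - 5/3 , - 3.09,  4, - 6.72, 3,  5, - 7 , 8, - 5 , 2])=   [ - 7,-6.72,-5,-3.09 ,  -  5/3, 2,3,4,5,8 ] 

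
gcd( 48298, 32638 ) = 2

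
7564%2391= 391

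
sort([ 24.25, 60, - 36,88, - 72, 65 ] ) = [ - 72, - 36,24.25,60, 65,88]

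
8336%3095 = 2146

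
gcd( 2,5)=1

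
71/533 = 71/533 =0.13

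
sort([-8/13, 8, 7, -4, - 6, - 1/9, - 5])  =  [ - 6, - 5,-4, - 8/13, - 1/9, 7,8]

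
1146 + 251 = 1397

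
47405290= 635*74654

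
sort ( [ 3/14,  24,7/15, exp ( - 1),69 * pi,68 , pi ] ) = [ 3/14,exp(  -  1), 7/15,pi,24 , 68,69 * pi ]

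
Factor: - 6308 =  - 2^2*19^1*83^1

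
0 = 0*629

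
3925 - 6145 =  - 2220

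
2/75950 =1/37975 = 0.00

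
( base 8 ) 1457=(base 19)24h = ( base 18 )295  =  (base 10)815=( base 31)q9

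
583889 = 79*7391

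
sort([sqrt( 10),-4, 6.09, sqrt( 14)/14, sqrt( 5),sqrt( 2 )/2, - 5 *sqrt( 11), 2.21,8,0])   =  [ - 5 *sqrt( 11), - 4, 0,sqrt( 14)/14, sqrt( 2 ) /2,2.21  ,  sqrt(5),  sqrt(10 ), 6.09, 8]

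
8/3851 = 8/3851= 0.00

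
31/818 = 31/818 = 0.04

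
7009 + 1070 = 8079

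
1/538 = 1/538 = 0.00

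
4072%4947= 4072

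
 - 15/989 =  - 1+974/989 = - 0.02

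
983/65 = 15  +  8/65=15.12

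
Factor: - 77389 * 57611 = - 4458457679= - 13^1* 53^1*1087^1*5953^1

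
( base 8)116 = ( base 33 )2c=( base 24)36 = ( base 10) 78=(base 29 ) 2k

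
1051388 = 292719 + 758669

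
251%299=251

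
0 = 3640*0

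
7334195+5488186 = 12822381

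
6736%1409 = 1100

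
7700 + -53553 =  - 45853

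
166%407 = 166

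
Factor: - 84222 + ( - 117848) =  - 202070 = - 2^1*5^1*11^2*167^1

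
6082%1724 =910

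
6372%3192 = 3180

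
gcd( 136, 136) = 136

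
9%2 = 1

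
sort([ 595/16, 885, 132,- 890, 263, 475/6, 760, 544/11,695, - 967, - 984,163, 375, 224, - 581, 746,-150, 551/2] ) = [ - 984, - 967,- 890, -581, - 150, 595/16, 544/11, 475/6,132,163, 224,263, 551/2, 375,  695,  746, 760,  885 ]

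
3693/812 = 4 + 445/812  =  4.55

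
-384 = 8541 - 8925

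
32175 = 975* 33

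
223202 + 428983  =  652185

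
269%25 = 19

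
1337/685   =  1 +652/685 = 1.95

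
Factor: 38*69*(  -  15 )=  -2^1*3^2*5^1 * 19^1*23^1 = - 39330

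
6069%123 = 42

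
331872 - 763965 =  - 432093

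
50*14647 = 732350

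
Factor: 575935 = 5^1*229^1 * 503^1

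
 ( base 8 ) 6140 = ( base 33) 2u0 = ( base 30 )3fi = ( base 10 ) 3168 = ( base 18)9E0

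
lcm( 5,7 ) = 35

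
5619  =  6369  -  750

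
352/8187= 352/8187  =  0.04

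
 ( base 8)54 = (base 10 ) 44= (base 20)24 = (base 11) 40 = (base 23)1L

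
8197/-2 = - 4099  +  1/2 = -4098.50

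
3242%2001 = 1241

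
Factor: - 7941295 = - 5^1*17^1*93427^1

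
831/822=277/274= 1.01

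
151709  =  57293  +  94416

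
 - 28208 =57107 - 85315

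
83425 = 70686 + 12739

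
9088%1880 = 1568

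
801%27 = 18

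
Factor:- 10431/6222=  - 57/34 = - 2^ ( - 1)*3^1*17^(- 1)*19^1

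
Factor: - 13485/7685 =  - 3^1*31^1*53^( - 1)=- 93/53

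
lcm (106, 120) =6360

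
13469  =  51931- 38462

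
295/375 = 59/75= 0.79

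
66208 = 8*8276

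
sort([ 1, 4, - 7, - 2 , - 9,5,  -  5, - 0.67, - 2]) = [ - 9, - 7, -5, - 2, - 2,  -  0.67, 1, 4,5]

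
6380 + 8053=14433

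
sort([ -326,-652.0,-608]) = [-652.0, - 608,  -  326]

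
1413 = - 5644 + 7057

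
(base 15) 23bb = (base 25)C41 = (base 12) 4495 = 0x1DB1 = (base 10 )7601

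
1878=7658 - 5780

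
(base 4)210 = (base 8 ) 44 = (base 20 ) 1g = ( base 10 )36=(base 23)1D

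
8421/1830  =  4 + 367/610 = 4.60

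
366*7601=2781966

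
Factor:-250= - 2^1*5^3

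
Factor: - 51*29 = -1479=-3^1*17^1*29^1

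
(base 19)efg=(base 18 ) G99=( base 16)14EB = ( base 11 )4029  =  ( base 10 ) 5355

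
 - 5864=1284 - 7148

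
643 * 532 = 342076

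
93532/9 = 10392 + 4/9 = 10392.44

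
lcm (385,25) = 1925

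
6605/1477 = 4 + 697/1477 =4.47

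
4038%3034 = 1004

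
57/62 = 57/62 = 0.92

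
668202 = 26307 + 641895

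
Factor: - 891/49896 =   -  2^( - 3 )*7^( - 1) = -1/56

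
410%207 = 203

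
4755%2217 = 321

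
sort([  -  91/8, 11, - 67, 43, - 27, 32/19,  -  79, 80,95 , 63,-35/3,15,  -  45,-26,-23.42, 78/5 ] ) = [  -  79,  -  67, - 45,  -  27,-26 ,-23.42, - 35/3,-91/8,  32/19,11,15, 78/5, 43, 63,  80,95 ] 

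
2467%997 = 473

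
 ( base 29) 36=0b1011101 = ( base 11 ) 85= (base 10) 93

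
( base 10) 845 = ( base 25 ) 18K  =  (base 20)225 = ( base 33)PK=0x34d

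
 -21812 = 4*( - 5453)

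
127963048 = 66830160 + 61132888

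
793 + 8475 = 9268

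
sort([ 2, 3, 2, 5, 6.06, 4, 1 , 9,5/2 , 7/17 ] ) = [ 7/17,1,2  ,  2,5/2, 3,  4, 5, 6.06,9] 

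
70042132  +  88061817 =158103949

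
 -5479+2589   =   - 2890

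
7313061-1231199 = 6081862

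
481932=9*53548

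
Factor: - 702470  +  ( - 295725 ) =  - 5^1*11^1 * 18149^1 = - 998195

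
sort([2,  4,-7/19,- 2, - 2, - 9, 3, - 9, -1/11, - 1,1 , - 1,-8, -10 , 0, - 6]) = [- 10,-9,-9, - 8, - 6, - 2, - 2,  -  1,- 1,- 7/19, - 1/11,0 , 1,2,3 , 4] 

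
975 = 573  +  402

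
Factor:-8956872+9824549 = 867677^1= 867677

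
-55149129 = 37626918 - 92776047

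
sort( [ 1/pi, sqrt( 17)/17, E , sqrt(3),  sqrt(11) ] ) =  [ sqrt( 17)/17, 1/pi, sqrt( 3 ), E,  sqrt(11 ) ] 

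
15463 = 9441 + 6022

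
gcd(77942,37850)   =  2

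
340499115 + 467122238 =807621353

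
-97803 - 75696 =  - 173499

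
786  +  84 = 870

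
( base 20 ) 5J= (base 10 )119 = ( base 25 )4J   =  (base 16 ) 77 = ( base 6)315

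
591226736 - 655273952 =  - 64047216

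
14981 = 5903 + 9078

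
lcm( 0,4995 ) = 0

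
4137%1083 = 888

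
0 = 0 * 796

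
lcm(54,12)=108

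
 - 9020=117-9137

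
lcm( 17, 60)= 1020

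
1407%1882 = 1407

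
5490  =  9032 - 3542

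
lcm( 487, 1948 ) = 1948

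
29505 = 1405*21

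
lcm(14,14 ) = 14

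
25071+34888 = 59959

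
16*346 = 5536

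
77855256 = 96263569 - 18408313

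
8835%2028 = 723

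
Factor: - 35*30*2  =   - 2^2*3^1*5^2*7^1  =  - 2100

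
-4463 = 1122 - 5585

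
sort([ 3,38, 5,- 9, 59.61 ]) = [ - 9,3,5,38 , 59.61 ] 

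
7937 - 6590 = 1347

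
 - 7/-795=7/795=0.01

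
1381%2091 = 1381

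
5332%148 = 4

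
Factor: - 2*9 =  - 18 = -  2^1 * 3^2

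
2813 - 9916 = -7103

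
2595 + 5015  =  7610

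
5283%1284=147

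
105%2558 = 105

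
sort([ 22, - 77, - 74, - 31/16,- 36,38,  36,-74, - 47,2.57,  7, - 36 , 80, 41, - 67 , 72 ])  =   [-77, - 74, - 74, - 67 , - 47,- 36, - 36, - 31/16,2.57,  7 , 22, 36,38, 41, 72  ,  80 ] 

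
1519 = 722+797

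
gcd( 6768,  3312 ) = 144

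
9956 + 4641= 14597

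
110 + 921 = 1031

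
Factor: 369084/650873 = 2^2*3^1 * 30757^1 * 650873^( - 1)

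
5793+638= 6431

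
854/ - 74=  - 12  +  17/37 = - 11.54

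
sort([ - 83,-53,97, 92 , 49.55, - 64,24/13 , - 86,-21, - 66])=[ - 86, - 83, - 66, - 64 ,-53, - 21,24/13 , 49.55, 92,97] 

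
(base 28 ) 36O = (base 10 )2544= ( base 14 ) cda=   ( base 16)9F0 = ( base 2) 100111110000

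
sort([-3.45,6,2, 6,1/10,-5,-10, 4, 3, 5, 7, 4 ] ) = [-10, - 5,-3.45, 1/10,2,  3, 4, 4,5, 6, 6,7]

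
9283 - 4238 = 5045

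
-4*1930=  - 7720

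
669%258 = 153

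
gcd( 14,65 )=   1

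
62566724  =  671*93244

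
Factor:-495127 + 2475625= 1980498 = 2^1 * 3^1*13^1*25391^1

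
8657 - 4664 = 3993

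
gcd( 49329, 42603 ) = 3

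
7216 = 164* 44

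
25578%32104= 25578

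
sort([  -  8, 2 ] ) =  [ - 8, 2]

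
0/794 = 0 =0.00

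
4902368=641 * 7648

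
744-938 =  - 194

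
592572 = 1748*339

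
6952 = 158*44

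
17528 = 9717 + 7811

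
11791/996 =11 + 835/996 = 11.84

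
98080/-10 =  - 9808+0/1 = - 9808.00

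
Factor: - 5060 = -2^2*5^1*11^1 *23^1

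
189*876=165564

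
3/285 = 1/95 = 0.01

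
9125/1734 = 9125/1734 = 5.26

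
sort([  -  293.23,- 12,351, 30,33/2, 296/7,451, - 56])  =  [ - 293.23, - 56, - 12,33/2,30,296/7,351, 451 ] 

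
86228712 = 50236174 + 35992538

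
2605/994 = 2 + 617/994=2.62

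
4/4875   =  4/4875   =  0.00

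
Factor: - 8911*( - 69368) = 618138248 = 2^3*7^1*13^1*19^1*23^1*29^1*67^1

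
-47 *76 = - 3572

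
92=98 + -6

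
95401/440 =95401/440 = 216.82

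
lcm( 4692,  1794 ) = 60996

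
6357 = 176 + 6181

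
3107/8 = 3107/8 = 388.38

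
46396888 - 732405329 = -686008441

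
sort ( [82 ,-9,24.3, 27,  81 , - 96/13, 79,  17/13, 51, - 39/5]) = [ - 9, - 39/5, - 96/13, 17/13,24.3, 27,51, 79,81,82] 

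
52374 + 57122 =109496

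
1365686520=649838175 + 715848345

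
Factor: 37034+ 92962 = 2^2 * 3^2*23^1 * 157^1 = 129996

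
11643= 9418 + 2225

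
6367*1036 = 6596212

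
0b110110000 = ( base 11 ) 363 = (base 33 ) D3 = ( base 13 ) 273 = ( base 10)432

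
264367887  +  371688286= 636056173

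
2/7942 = 1/3971 = 0.00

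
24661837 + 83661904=108323741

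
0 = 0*88940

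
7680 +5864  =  13544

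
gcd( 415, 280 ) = 5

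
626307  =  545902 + 80405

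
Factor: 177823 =177823^1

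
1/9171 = 1/9171 = 0.00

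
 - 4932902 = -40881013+35948111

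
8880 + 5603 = 14483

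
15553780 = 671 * 23180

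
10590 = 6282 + 4308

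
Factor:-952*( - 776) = 738752 = 2^6*7^1*17^1 * 97^1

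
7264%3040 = 1184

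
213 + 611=824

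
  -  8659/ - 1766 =8659/1766 = 4.90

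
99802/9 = 11089 + 1/9 =11089.11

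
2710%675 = 10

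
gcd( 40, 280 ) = 40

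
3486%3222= 264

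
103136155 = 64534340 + 38601815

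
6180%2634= 912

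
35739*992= 35453088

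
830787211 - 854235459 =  - 23448248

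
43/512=43/512 = 0.08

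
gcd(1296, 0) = 1296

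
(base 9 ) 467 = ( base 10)385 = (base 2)110000001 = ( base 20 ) j5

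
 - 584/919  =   - 1+335/919 = - 0.64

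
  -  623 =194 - 817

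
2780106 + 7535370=10315476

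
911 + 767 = 1678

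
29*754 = 21866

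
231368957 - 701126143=  -  469757186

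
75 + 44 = 119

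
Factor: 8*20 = 2^5  *  5^1 = 160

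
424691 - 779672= -354981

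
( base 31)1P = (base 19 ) 2i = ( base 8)70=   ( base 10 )56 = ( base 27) 22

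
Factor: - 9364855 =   -  5^1*1872971^1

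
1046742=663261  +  383481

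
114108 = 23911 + 90197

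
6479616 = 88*73632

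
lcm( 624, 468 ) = 1872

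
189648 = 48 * 3951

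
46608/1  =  46608 = 46608.00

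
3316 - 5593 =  - 2277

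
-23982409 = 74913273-98895682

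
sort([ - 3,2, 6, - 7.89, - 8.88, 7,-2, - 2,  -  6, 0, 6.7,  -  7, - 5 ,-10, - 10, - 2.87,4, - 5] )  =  [ - 10, - 10, - 8.88 ,-7.89, - 7,- 6, - 5,  -  5 , - 3, - 2.87,- 2,  -  2, 0,2,4,6,6.7 , 7] 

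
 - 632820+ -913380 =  - 1546200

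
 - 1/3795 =- 1 + 3794/3795 = -0.00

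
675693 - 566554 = 109139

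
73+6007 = 6080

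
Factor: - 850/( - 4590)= 5/27 = 3^ ( - 3 )*5^1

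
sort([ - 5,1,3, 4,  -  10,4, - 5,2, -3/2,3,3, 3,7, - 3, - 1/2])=[  -  10, - 5,-5, - 3,  -  3/2, - 1/2, 1,2,3,3 , 3, 3,4,4,7]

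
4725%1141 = 161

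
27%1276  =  27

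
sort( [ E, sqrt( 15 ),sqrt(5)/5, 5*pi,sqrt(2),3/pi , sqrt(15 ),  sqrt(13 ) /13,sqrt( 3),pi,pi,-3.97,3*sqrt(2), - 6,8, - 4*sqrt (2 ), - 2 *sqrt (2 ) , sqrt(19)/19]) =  [- 6, - 4 * sqrt ( 2 ),- 3.97, - 2*sqrt( 2),sqrt( 19 ) /19, sqrt(13)/13,sqrt(5 ) /5,3/pi,sqrt( 2),sqrt (3 ),E,pi, pi, sqrt( 15 ), sqrt (15 ),3*sqrt ( 2),8,5*pi]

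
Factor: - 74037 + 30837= - 2^6 * 3^3*5^2 = - 43200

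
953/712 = 953/712 = 1.34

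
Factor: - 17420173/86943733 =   -  2713^1 * 6421^1*86943733^(  -  1 ) 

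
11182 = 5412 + 5770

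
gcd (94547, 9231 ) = 1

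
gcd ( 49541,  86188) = 1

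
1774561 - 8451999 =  - 6677438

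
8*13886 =111088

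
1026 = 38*27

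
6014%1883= 365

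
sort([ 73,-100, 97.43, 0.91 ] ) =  [ - 100, 0.91, 73, 97.43 ] 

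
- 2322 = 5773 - 8095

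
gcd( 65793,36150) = 723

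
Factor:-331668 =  - 2^2*3^3*37^1*83^1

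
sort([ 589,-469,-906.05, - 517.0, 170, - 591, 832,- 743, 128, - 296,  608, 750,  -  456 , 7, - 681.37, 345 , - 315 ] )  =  [ -906.05, - 743,-681.37, - 591,  -  517.0, - 469, - 456, - 315 , - 296, 7,128,170, 345, 589, 608, 750,832]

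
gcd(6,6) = 6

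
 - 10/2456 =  - 1 +1223/1228 = - 0.00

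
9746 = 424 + 9322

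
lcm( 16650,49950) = 49950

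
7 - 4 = 3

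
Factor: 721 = 7^1*103^1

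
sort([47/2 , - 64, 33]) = [- 64, 47/2, 33]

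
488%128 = 104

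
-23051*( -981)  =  22613031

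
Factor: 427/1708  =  2^ (  -  2) = 1/4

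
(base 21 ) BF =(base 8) 366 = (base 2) 11110110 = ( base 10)246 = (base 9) 303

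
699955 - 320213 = 379742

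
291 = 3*97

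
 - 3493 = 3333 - 6826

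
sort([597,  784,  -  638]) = [-638, 597,784]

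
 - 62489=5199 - 67688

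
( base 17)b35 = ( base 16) ca3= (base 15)e5a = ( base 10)3235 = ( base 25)54a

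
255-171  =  84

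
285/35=57/7 = 8.14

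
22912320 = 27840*823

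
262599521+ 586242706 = 848842227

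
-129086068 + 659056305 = 529970237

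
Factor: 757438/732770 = 5^( - 1 )*11^1 * 34429^1 * 73277^( - 1) = 378719/366385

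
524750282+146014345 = 670764627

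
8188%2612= 352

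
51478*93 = 4787454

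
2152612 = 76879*28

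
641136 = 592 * 1083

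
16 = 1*16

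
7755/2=7755/2 = 3877.50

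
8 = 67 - 59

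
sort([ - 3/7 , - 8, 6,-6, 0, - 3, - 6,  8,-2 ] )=[-8,-6, - 6,-3,-2, - 3/7,0,  6, 8 ] 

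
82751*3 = 248253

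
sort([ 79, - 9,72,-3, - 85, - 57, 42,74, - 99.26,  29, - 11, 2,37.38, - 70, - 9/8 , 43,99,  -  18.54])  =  [ - 99.26 , - 85,-70, - 57, - 18.54,  -  11, - 9,-3,- 9/8,2,29,37.38,42,43 , 72,74,79,99 ]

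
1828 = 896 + 932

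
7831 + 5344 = 13175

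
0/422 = 0 = 0.00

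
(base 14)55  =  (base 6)203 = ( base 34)27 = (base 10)75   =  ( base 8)113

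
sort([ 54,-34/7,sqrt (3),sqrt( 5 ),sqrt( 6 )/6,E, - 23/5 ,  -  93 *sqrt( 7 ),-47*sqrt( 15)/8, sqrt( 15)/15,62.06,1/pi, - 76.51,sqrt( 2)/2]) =[ - 93*sqrt( 7 ),  -  76.51, - 47*sqrt(15)/8, - 34/7,  -  23/5, sqrt( 15 )/15,1/pi,sqrt( 6)/6, sqrt( 2) /2, sqrt( 3 ),sqrt( 5 ),E,54 , 62.06 ]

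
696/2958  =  4/17 = 0.24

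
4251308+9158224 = 13409532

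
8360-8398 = - 38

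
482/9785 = 482/9785 = 0.05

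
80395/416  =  193 + 107/416 = 193.26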